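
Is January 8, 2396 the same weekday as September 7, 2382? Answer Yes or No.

From Sep 7, 2382 to Jan 8, 2396 is 4871 days.
4871 mod 7 = 6, so they are different weekdays.
(Sep 7, 2382 is a Tuesday; Jan 8, 2396 is a Monday.)

No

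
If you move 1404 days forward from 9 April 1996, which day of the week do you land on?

Saturday

First find the weekday of Apr 9, 1996. Doomsday rule: the anchor day for the 1900s is Wednesday. For year 96: 96÷12 = 8 r 0, and 0÷4 = 0, so 8+0+0 = 8.
Wednesday + 8 ≡ Thursday — that's 1996's doomsday.
In April the doomsday date is Apr 4.
Apr 9 is 5 days after Apr 4; 5 mod 7 = 5, so Thursday + 5 = Tuesday.
1404 mod 7 = 4, so 1404 days after a Tuesday is Tuesday + 4 = Saturday.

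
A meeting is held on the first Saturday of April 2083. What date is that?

April 3, 2083

April 1, 2083 is a Thursday.
The first Saturday is therefore April 3 (2 days later).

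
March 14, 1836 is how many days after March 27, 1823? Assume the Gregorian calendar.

Mar 27, 1823 → Mar 27, 1824: 366 days (Feb 29, 1824 is in that span).
Mar 27, 1824 → Mar 27, 1825: 365 days.
Mar 27, 1825 → Mar 27, 1826: 365 days.
Mar 27, 1826 → Mar 27, 1827: 365 days.
Mar 27, 1827 → Mar 27, 1828: 366 days (Feb 29, 1828 is in that span).
Mar 27, 1828 → Mar 27, 1829: 365 days.
Mar 27, 1829 → Mar 27, 1830: 365 days.
Mar 27, 1830 → Mar 27, 1831: 365 days.
Mar 27, 1831 → Mar 27, 1832: 366 days (Feb 29, 1832 is in that span).
Mar 27, 1832 → Mar 27, 1833: 365 days.
Mar 27, 1833 → Mar 27, 1834: 365 days.
Mar 27, 1834 → Mar 27, 1835: 365 days.
Mar 27, 1835 → Apr 27, 1835: 31 days (March has 31).
Apr 27, 1835 → May 27, 1835: 30 days (April has 30).
May 27, 1835 → Jun 27, 1835: 31 days (May has 31).
Jun 27, 1835 → Jul 27, 1835: 30 days (June has 30).
Jul 27, 1835 → Aug 27, 1835: 31 days (July has 31).
Aug 27, 1835 → Sep 27, 1835: 31 days (August has 31).
Sep 27, 1835 → Oct 27, 1835: 30 days (September has 30).
Oct 27, 1835 → Nov 27, 1835: 31 days (October has 31).
Nov 27, 1835 → Dec 27, 1835: 30 days (November has 30).
Dec 27, 1835 → Jan 27, 1836: 31 days (December has 31).
Jan 27, 1836 → Feb 27, 1836: 31 days (January has 31).
Feb 27, 1836 → Mar 14, 1836: 16 days.
Total: 4736 days.

4736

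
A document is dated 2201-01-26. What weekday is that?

Doomsday rule: the anchor day for the 2200s is Friday. For year 01: 1÷12 = 0 r 1, and 1÷4 = 0, so 0+1+0 = 1.
Friday + 1 ≡ Saturday — that's 2201's doomsday.
In January the doomsday date is Jan 3 (2201 is not a leap year).
Jan 26 is 23 days after Jan 3; 23 mod 7 = 2, so Saturday + 2 = Monday.

Monday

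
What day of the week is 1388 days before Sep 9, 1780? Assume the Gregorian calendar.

Thursday

Sep 9, 1780 is a Saturday.
1388 mod 7 = 2, so 1388 days before a Saturday is Saturday − 2 = Thursday.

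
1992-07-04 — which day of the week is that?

Saturday

January 1, 1992 is a Wednesday.
Jan 1, 1992 → Feb 1, 1992: 31 days (January has 31).
Feb 1, 1992 → Mar 1, 1992: 29 days (February has 29).
Mar 1, 1992 → Apr 1, 1992: 31 days (March has 31).
Apr 1, 1992 → May 1, 1992: 30 days (April has 30).
May 1, 1992 → Jun 1, 1992: 31 days (May has 31).
Jun 1, 1992 → Jul 1, 1992: 30 days (June has 30).
Jul 1, 1992 → Jul 4, 1992: 3 days.
Total: 185 days.
185 mod 7 = 3, so Wednesday + 3 = Saturday.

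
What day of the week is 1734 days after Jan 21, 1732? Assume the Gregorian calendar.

First find the weekday of Jan 21, 1732. Doomsday rule: the anchor day for the 1700s is Sunday. For year 32: 32÷12 = 2 r 8, and 8÷4 = 2, so 2+8+2 = 12.
Sunday + 12 ≡ Friday — that's 1732's doomsday.
In January the doomsday date is Jan 4 (1732 is a leap year (divisible by 4)).
Jan 21 is 17 days after Jan 4; 17 mod 7 = 3, so Friday + 3 = Monday.
1734 mod 7 = 5, so 1734 days after a Monday is Monday + 5 = Saturday.

Saturday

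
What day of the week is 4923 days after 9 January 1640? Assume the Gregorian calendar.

Wednesday

Jan 9, 1640 is a Monday.
4923 mod 7 = 2, so 4923 days after a Monday is Monday + 2 = Wednesday.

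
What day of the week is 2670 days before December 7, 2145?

First find the weekday of Dec 7, 2145. Doomsday rule: the anchor day for the 2100s is Sunday. For year 45: 45÷12 = 3 r 9, and 9÷4 = 2, so 3+9+2 = 14.
Sunday + 14 ≡ Sunday — that's 2145's doomsday.
In December the doomsday date is Dec 12.
Dec 7 is 5 days before Dec 12; 5 mod 7 = 5, so Sunday − 5 = Tuesday.
2670 mod 7 = 3, so 2670 days before a Tuesday is Tuesday − 3 = Saturday.

Saturday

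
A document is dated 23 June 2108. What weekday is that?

Saturday

Doomsday rule: the anchor day for the 2100s is Sunday. For year 08: 8÷12 = 0 r 8, and 8÷4 = 2, so 0+8+2 = 10.
Sunday + 10 ≡ Wednesday — that's 2108's doomsday.
In June the doomsday date is Jun 6.
Jun 23 is 17 days after Jun 6; 17 mod 7 = 3, so Wednesday + 3 = Saturday.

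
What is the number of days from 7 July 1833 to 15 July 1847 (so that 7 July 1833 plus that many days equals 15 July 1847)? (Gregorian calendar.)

Jul 7, 1833 → Jul 7, 1834: 365 days.
Jul 7, 1834 → Jul 7, 1835: 365 days.
Jul 7, 1835 → Jul 7, 1836: 366 days (Feb 29, 1836 is in that span).
Jul 7, 1836 → Jul 7, 1837: 365 days.
Jul 7, 1837 → Jul 7, 1838: 365 days.
Jul 7, 1838 → Jul 7, 1839: 365 days.
Jul 7, 1839 → Jul 7, 1840: 366 days (Feb 29, 1840 is in that span).
Jul 7, 1840 → Jul 7, 1841: 365 days.
Jul 7, 1841 → Jul 7, 1842: 365 days.
Jul 7, 1842 → Jul 7, 1843: 365 days.
Jul 7, 1843 → Jul 7, 1844: 366 days (Feb 29, 1844 is in that span).
Jul 7, 1844 → Jul 7, 1845: 365 days.
Jul 7, 1845 → Jul 7, 1846: 365 days.
Jul 7, 1846 → Aug 7, 1846: 31 days (July has 31).
Aug 7, 1846 → Sep 7, 1846: 31 days (August has 31).
Sep 7, 1846 → Oct 7, 1846: 30 days (September has 30).
Oct 7, 1846 → Nov 7, 1846: 31 days (October has 31).
Nov 7, 1846 → Dec 7, 1846: 30 days (November has 30).
Dec 7, 1846 → Jan 7, 1847: 31 days (December has 31).
Jan 7, 1847 → Feb 7, 1847: 31 days (January has 31).
Feb 7, 1847 → Mar 7, 1847: 28 days (February has 28).
Mar 7, 1847 → Apr 7, 1847: 31 days (March has 31).
Apr 7, 1847 → May 7, 1847: 30 days (April has 30).
May 7, 1847 → Jun 7, 1847: 31 days (May has 31).
Jun 7, 1847 → Jul 7, 1847: 30 days (June has 30).
Jul 7, 1847 → Jul 15, 1847: 8 days.
Total: 5121 days.

5121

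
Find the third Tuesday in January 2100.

January 19, 2100

January 1, 2100 is a Friday.
The first Tuesday is therefore January 5 (4 days later).
The third Tuesday is 5 + 2×7 = January 19.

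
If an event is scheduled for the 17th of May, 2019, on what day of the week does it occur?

Friday

Doomsday rule: the anchor day for the 2000s is Tuesday. For year 19: 19÷12 = 1 r 7, and 7÷4 = 1, so 1+7+1 = 9.
Tuesday + 9 ≡ Thursday — that's 2019's doomsday.
In May the doomsday date is May 9.
May 17 is 8 days after May 9; 8 mod 7 = 1, so Thursday + 1 = Friday.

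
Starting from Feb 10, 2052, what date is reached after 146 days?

Feb has 29 days: +20 → Mar 1, 2052 (126 left).
Mar has 31 days: +31 → Apr 1, 2052 (95 left).
Apr has 30 days: +30 → May 1, 2052 (65 left).
May has 31 days: +31 → Jun 1, 2052 (34 left).
Jun has 30 days: +30 → Jul 1, 2052 (4 left).
+4 → Jul 5, 2052.

July 5, 2052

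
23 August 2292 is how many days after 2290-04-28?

848

Apr 28, 2290 → Apr 28, 2291: 365 days.
Apr 28, 2291 → Apr 28, 2292: 366 days (Feb 29, 2292 is in that span).
Apr 28, 2292 → May 28, 2292: 30 days (April has 30).
May 28, 2292 → Jun 28, 2292: 31 days (May has 31).
Jun 28, 2292 → Jul 28, 2292: 30 days (June has 30).
Jul 28, 2292 → Aug 23, 2292: 26 days.
Total: 848 days.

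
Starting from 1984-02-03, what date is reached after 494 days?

+366 (one year; includes Feb 29, 1984) → Feb 3, 1985 (128 left).
Feb has 28 days: +26 → Mar 1, 1985 (102 left).
Mar has 31 days: +31 → Apr 1, 1985 (71 left).
Apr has 30 days: +30 → May 1, 1985 (41 left).
May has 31 days: +31 → Jun 1, 1985 (10 left).
+10 → Jun 11, 1985.

June 11, 1985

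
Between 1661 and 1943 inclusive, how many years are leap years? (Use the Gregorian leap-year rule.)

67

Multiples of 4 in [1661,1943]: 70.
Of those, multiples of 100: 3 (not leap unless ÷400).
Multiples of 400: 0.
Leap years = 70 − 3 + 0 = 67.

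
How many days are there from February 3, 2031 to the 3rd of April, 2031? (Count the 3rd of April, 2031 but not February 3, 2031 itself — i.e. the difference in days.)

Feb 3, 2031 → Mar 3, 2031: 28 days (February has 28).
Mar 3, 2031 → Apr 3, 2031: 31 days.
Total: 59 days.

59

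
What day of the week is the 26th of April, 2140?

Tuesday

January 1, 2140 is a Friday.
Jan 1, 2140 → Feb 1, 2140: 31 days (January has 31).
Feb 1, 2140 → Mar 1, 2140: 29 days (February has 29).
Mar 1, 2140 → Apr 1, 2140: 31 days (March has 31).
Apr 1, 2140 → Apr 26, 2140: 25 days.
Total: 116 days.
116 mod 7 = 4, so Friday + 4 = Tuesday.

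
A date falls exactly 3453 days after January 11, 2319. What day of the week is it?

Monday

First find the weekday of Jan 11, 2319. Doomsday rule: the anchor day for the 2300s is Wednesday. For year 19: 19÷12 = 1 r 7, and 7÷4 = 1, so 1+7+1 = 9.
Wednesday + 9 ≡ Friday — that's 2319's doomsday.
In January the doomsday date is Jan 3 (2319 is not a leap year).
Jan 11 is 8 days after Jan 3; 8 mod 7 = 1, so Friday + 1 = Saturday.
3453 mod 7 = 2, so 3453 days after a Saturday is Saturday + 2 = Monday.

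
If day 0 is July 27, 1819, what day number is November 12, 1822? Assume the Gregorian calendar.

Jul 27, 1819 → Jul 27, 1820: 366 days (Feb 29, 1820 is in that span).
Jul 27, 1820 → Jul 27, 1821: 365 days.
Jul 27, 1821 → Jul 27, 1822: 365 days.
Jul 27, 1822 → Aug 27, 1822: 31 days (July has 31).
Aug 27, 1822 → Sep 27, 1822: 31 days (August has 31).
Sep 27, 1822 → Oct 27, 1822: 30 days (September has 30).
Oct 27, 1822 → Nov 12, 1822: 16 days.
Total: 1204 days.

1204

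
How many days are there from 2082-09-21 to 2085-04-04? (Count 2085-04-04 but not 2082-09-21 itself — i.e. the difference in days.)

Sep 21, 2082 → Sep 21, 2083: 365 days.
Sep 21, 2083 → Sep 21, 2084: 366 days (Feb 29, 2084 is in that span).
Sep 21, 2084 → Oct 21, 2084: 30 days (September has 30).
Oct 21, 2084 → Nov 21, 2084: 31 days (October has 31).
Nov 21, 2084 → Dec 21, 2084: 30 days (November has 30).
Dec 21, 2084 → Jan 21, 2085: 31 days (December has 31).
Jan 21, 2085 → Feb 21, 2085: 31 days (January has 31).
Feb 21, 2085 → Mar 21, 2085: 28 days (February has 28).
Mar 21, 2085 → Apr 4, 2085: 14 days.
Total: 926 days.

926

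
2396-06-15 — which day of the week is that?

Doomsday rule: the anchor day for the 2300s is Wednesday. For year 96: 96÷12 = 8 r 0, and 0÷4 = 0, so 8+0+0 = 8.
Wednesday + 8 ≡ Thursday — that's 2396's doomsday.
In June the doomsday date is Jun 6.
Jun 15 is 9 days after Jun 6; 9 mod 7 = 2, so Thursday + 2 = Saturday.

Saturday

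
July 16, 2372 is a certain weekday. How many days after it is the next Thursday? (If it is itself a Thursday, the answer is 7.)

4

Jul 16, 2372 is a Sunday.
From Sunday to the next Thursday is 4 days.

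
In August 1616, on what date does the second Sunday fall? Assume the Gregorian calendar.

August 14, 1616

August 1, 1616 is a Monday.
The first Sunday is therefore August 7 (6 days later).
The second Sunday is 7 + 1×7 = August 14.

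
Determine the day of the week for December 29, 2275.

Doomsday rule: the anchor day for the 2200s is Friday. For year 75: 75÷12 = 6 r 3, and 3÷4 = 0, so 6+3+0 = 9.
Friday + 9 ≡ Sunday — that's 2275's doomsday.
In December the doomsday date is Dec 12.
Dec 29 is 17 days after Dec 12; 17 mod 7 = 3, so Sunday + 3 = Wednesday.

Wednesday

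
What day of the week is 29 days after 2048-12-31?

First find the weekday of Dec 31, 2048. Doomsday rule: the anchor day for the 2000s is Tuesday. For year 48: 48÷12 = 4 r 0, and 0÷4 = 0, so 4+0+0 = 4.
Tuesday + 4 ≡ Saturday — that's 2048's doomsday.
In December the doomsday date is Dec 12.
Dec 31 is 19 days after Dec 12; 19 mod 7 = 5, so Saturday + 5 = Thursday.
29 mod 7 = 1, so 29 days after a Thursday is Thursday + 1 = Friday.

Friday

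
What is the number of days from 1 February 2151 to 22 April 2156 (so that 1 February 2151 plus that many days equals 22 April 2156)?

1907

Feb 1, 2151 → Feb 1, 2152: 365 days.
Feb 1, 2152 → Feb 1, 2153: 366 days (Feb 29, 2152 is in that span).
Feb 1, 2153 → Feb 1, 2154: 365 days.
Feb 1, 2154 → Feb 1, 2155: 365 days.
Feb 1, 2155 → Feb 1, 2156: 365 days.
Feb 1, 2156 → Mar 1, 2156: 29 days (February has 29).
Mar 1, 2156 → Apr 1, 2156: 31 days (March has 31).
Apr 1, 2156 → Apr 22, 2156: 21 days.
Total: 1907 days.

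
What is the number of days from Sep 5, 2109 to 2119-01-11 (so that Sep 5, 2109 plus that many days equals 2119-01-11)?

Sep 5, 2109 → Sep 5, 2110: 365 days.
Sep 5, 2110 → Sep 5, 2111: 365 days.
Sep 5, 2111 → Sep 5, 2112: 366 days (Feb 29, 2112 is in that span).
Sep 5, 2112 → Sep 5, 2113: 365 days.
Sep 5, 2113 → Sep 5, 2114: 365 days.
Sep 5, 2114 → Sep 5, 2115: 365 days.
Sep 5, 2115 → Sep 5, 2116: 366 days (Feb 29, 2116 is in that span).
Sep 5, 2116 → Sep 5, 2117: 365 days.
Sep 5, 2117 → Sep 5, 2118: 365 days.
Sep 5, 2118 → Oct 5, 2118: 30 days (September has 30).
Oct 5, 2118 → Nov 5, 2118: 31 days (October has 31).
Nov 5, 2118 → Dec 5, 2118: 30 days (November has 30).
Dec 5, 2118 → Jan 5, 2119: 31 days (December has 31).
Jan 5, 2119 → Jan 11, 2119: 6 days.
Total: 3415 days.

3415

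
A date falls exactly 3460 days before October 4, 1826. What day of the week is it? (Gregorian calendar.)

Oct 4, 1826 is a Wednesday.
3460 mod 7 = 2, so 3460 days before a Wednesday is Wednesday − 2 = Monday.

Monday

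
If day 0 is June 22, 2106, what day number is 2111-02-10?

Jun 22, 2106 → Jun 22, 2107: 365 days.
Jun 22, 2107 → Jun 22, 2108: 366 days (Feb 29, 2108 is in that span).
Jun 22, 2108 → Jun 22, 2109: 365 days.
Jun 22, 2109 → Jun 22, 2110: 365 days.
Jun 22, 2110 → Jul 22, 2110: 30 days (June has 30).
Jul 22, 2110 → Aug 22, 2110: 31 days (July has 31).
Aug 22, 2110 → Sep 22, 2110: 31 days (August has 31).
Sep 22, 2110 → Oct 22, 2110: 30 days (September has 30).
Oct 22, 2110 → Nov 22, 2110: 31 days (October has 31).
Nov 22, 2110 → Dec 22, 2110: 30 days (November has 30).
Dec 22, 2110 → Jan 22, 2111: 31 days (December has 31).
Jan 22, 2111 → Feb 10, 2111: 19 days.
Total: 1694 days.

1694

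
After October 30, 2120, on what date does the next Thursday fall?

October 31, 2120

Oct 30, 2120 is a Wednesday.
From Wednesday to the next Thursday is 1 day.
Oct 30, 2120 + 1 = Oct 31, 2120.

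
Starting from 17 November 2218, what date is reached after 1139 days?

+365 (one year) → Nov 17, 2219 (774 left).
+366 (one year; includes Feb 29, 2220) → Nov 17, 2220 (408 left).
+365 (one year) → Nov 17, 2221 (43 left).
Nov has 30 days: +14 → Dec 1, 2221 (29 left).
+29 → Dec 30, 2221.

December 30, 2221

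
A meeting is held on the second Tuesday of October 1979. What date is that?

October 9, 1979

October 1, 1979 is a Monday.
The first Tuesday is therefore October 2 (1 days later).
The second Tuesday is 2 + 1×7 = October 9.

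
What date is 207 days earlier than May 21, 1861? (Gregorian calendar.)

October 26, 1860

−21 → Apr 30, 1861 (end of Apr, 30 days; 186 left).
−30 → Mar 31, 1861 (end of Mar, 31 days; 156 left).
−31 → Feb 28, 1861 (end of Feb, 28 days; 125 left).
−28 → Jan 31, 1861 (end of Jan, 31 days; 97 left).
−31 → Dec 31, 1860 (end of Dec, 31 days; 66 left).
−31 → Nov 30, 1860 (end of Nov, 30 days; 35 left).
−30 → Oct 31, 1860 (end of Oct, 31 days; 5 left).
−5 → Oct 26, 1860.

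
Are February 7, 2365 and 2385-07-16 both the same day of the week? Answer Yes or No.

From Feb 7, 2365 to Jul 16, 2385 is 7464 days.
7464 mod 7 = 2, so they are different weekdays.
(Feb 7, 2365 is a Sunday; Jul 16, 2385 is a Tuesday.)

No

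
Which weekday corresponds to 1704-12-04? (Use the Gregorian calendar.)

Doomsday rule: the anchor day for the 1700s is Sunday. For year 04: 4÷12 = 0 r 4, and 4÷4 = 1, so 0+4+1 = 5.
Sunday + 5 ≡ Friday — that's 1704's doomsday.
In December the doomsday date is Dec 12.
Dec 4 is 8 days before Dec 12; 8 mod 7 = 1, so Friday − 1 = Thursday.

Thursday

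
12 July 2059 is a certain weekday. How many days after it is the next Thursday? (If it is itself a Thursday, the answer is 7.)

Jul 12, 2059 is a Saturday.
From Saturday to the next Thursday is 5 days.

5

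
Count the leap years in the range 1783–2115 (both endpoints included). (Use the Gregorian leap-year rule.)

Multiples of 4 in [1783,2115]: 83.
Of those, multiples of 100: 4 (not leap unless ÷400).
Multiples of 400: 1.
Leap years = 83 − 4 + 1 = 80.

80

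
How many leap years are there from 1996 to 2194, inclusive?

Multiples of 4 in [1996,2194]: 50.
Of those, multiples of 100: 2 (not leap unless ÷400).
Multiples of 400: 1.
Leap years = 50 − 2 + 1 = 49.

49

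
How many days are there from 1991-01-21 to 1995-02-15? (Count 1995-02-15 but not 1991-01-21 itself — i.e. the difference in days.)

1486

Jan 21, 1991 → Jan 21, 1992: 365 days.
Jan 21, 1992 → Jan 21, 1993: 366 days (Feb 29, 1992 is in that span).
Jan 21, 1993 → Jan 21, 1994: 365 days.
Jan 21, 1994 → Feb 21, 1994: 31 days (January has 31).
Feb 21, 1994 → Mar 21, 1994: 28 days (February has 28).
Mar 21, 1994 → Apr 21, 1994: 31 days (March has 31).
Apr 21, 1994 → May 21, 1994: 30 days (April has 30).
May 21, 1994 → Jun 21, 1994: 31 days (May has 31).
Jun 21, 1994 → Jul 21, 1994: 30 days (June has 30).
Jul 21, 1994 → Aug 21, 1994: 31 days (July has 31).
Aug 21, 1994 → Sep 21, 1994: 31 days (August has 31).
Sep 21, 1994 → Oct 21, 1994: 30 days (September has 30).
Oct 21, 1994 → Nov 21, 1994: 31 days (October has 31).
Nov 21, 1994 → Dec 21, 1994: 30 days (November has 30).
Dec 21, 1994 → Jan 21, 1995: 31 days (December has 31).
Jan 21, 1995 → Feb 15, 1995: 25 days.
Total: 1486 days.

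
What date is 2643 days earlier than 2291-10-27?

−365 (one year) → Oct 27, 2290 (2278 left).
−365 (one year) → Oct 27, 2289 (1913 left).
−365 (one year) → Oct 27, 2288 (1548 left).
−366 (one year; includes Feb 29, 2288) → Oct 27, 2287 (1182 left).
−365 (one year) → Oct 27, 2286 (817 left).
−365 (one year) → Oct 27, 2285 (452 left).
−365 (one year) → Oct 27, 2284 (87 left).
−27 → Sep 30, 2284 (end of Sep, 30 days; 60 left).
−30 → Aug 31, 2284 (end of Aug, 31 days; 30 left).
−30 → Aug 1, 2284.

August 1, 2284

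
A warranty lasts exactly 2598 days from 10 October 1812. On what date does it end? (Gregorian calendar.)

+365 (one year) → Oct 10, 1813 (2233 left).
+365 (one year) → Oct 10, 1814 (1868 left).
+365 (one year) → Oct 10, 1815 (1503 left).
+366 (one year; includes Feb 29, 1816) → Oct 10, 1816 (1137 left).
+365 (one year) → Oct 10, 1817 (772 left).
+365 (one year) → Oct 10, 1818 (407 left).
+365 (one year) → Oct 10, 1819 (42 left).
Oct has 31 days: +22 → Nov 1, 1819 (20 left).
+20 → Nov 21, 1819.

November 21, 1819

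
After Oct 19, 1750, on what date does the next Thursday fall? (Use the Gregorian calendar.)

October 22, 1750

Oct 19, 1750 is a Monday.
From Monday to the next Thursday is 3 days.
Oct 19, 1750 + 3 = Oct 22, 1750.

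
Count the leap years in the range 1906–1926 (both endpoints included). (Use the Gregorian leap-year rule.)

Multiples of 4 in [1906,1926]: 5.
Of those, multiples of 100: 0 (not leap unless ÷400).
Multiples of 400: 0.
Leap years = 5 − 0 + 0 = 5.

5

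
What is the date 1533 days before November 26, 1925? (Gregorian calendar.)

−365 (one year) → Nov 26, 1924 (1168 left).
−366 (one year; includes Feb 29, 1924) → Nov 26, 1923 (802 left).
−365 (one year) → Nov 26, 1922 (437 left).
−365 (one year) → Nov 26, 1921 (72 left).
−26 → Oct 31, 1921 (end of Oct, 31 days; 46 left).
−31 → Sep 30, 1921 (end of Sep, 30 days; 15 left).
−15 → Sep 15, 1921.

September 15, 1921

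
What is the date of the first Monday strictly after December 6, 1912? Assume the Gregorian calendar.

December 9, 1912

Dec 6, 1912 is a Friday.
From Friday to the next Monday is 3 days.
Dec 6, 1912 + 3 = Dec 9, 1912.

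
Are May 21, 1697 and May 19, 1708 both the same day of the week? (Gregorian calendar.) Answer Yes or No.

No

From May 21, 1697 to May 19, 1708 is 4015 days.
4015 mod 7 = 4, so they are different weekdays.
(May 21, 1697 is a Tuesday; May 19, 1708 is a Saturday.)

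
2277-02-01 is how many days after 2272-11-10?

Nov 10, 2272 → Nov 10, 2273: 365 days.
Nov 10, 2273 → Nov 10, 2274: 365 days.
Nov 10, 2274 → Nov 10, 2275: 365 days.
Nov 10, 2275 → Nov 10, 2276: 366 days (Feb 29, 2276 is in that span).
Nov 10, 2276 → Dec 10, 2276: 30 days (November has 30).
Dec 10, 2276 → Jan 10, 2277: 31 days (December has 31).
Jan 10, 2277 → Feb 1, 2277: 22 days.
Total: 1544 days.

1544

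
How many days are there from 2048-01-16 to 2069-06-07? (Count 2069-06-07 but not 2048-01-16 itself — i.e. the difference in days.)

Jan 16, 2048 → Jan 16, 2049: 366 days (Feb 29, 2048 is in that span).
Jan 16, 2049 → Jan 16, 2050: 365 days.
Jan 16, 2050 → Jan 16, 2051: 365 days.
Jan 16, 2051 → Jan 16, 2052: 365 days.
Jan 16, 2052 → Jan 16, 2053: 366 days (Feb 29, 2052 is in that span).
Jan 16, 2053 → Jan 16, 2054: 365 days.
Jan 16, 2054 → Jan 16, 2055: 365 days.
Jan 16, 2055 → Jan 16, 2056: 365 days.
Jan 16, 2056 → Jan 16, 2057: 366 days (Feb 29, 2056 is in that span).
Jan 16, 2057 → Jan 16, 2058: 365 days.
Jan 16, 2058 → Jan 16, 2059: 365 days.
Jan 16, 2059 → Jan 16, 2060: 365 days.
Jan 16, 2060 → Jan 16, 2061: 366 days (Feb 29, 2060 is in that span).
Jan 16, 2061 → Jan 16, 2062: 365 days.
Jan 16, 2062 → Jan 16, 2063: 365 days.
Jan 16, 2063 → Jan 16, 2064: 365 days.
Jan 16, 2064 → Jan 16, 2065: 366 days (Feb 29, 2064 is in that span).
Jan 16, 2065 → Jan 16, 2066: 365 days.
Jan 16, 2066 → Jan 16, 2067: 365 days.
Jan 16, 2067 → Jan 16, 2068: 365 days.
Jan 16, 2068 → Jan 16, 2069: 366 days (Feb 29, 2068 is in that span).
Jan 16, 2069 → Feb 16, 2069: 31 days (January has 31).
Feb 16, 2069 → Mar 16, 2069: 28 days (February has 28).
Mar 16, 2069 → Apr 16, 2069: 31 days (March has 31).
Apr 16, 2069 → May 16, 2069: 30 days (April has 30).
May 16, 2069 → Jun 7, 2069: 22 days.
Total: 7813 days.

7813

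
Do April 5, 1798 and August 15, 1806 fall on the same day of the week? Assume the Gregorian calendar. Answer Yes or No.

From Apr 5, 1798 to Aug 15, 1806 is 3053 days.
3053 mod 7 = 1, so they are different weekdays.
(Apr 5, 1798 is a Thursday; Aug 15, 1806 is a Friday.)

No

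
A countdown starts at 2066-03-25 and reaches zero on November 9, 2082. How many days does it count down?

Mar 25, 2066 → Mar 25, 2067: 365 days.
Mar 25, 2067 → Mar 25, 2068: 366 days (Feb 29, 2068 is in that span).
Mar 25, 2068 → Mar 25, 2069: 365 days.
Mar 25, 2069 → Mar 25, 2070: 365 days.
Mar 25, 2070 → Mar 25, 2071: 365 days.
Mar 25, 2071 → Mar 25, 2072: 366 days (Feb 29, 2072 is in that span).
Mar 25, 2072 → Mar 25, 2073: 365 days.
Mar 25, 2073 → Mar 25, 2074: 365 days.
Mar 25, 2074 → Mar 25, 2075: 365 days.
Mar 25, 2075 → Mar 25, 2076: 366 days (Feb 29, 2076 is in that span).
Mar 25, 2076 → Mar 25, 2077: 365 days.
Mar 25, 2077 → Mar 25, 2078: 365 days.
Mar 25, 2078 → Mar 25, 2079: 365 days.
Mar 25, 2079 → Mar 25, 2080: 366 days (Feb 29, 2080 is in that span).
Mar 25, 2080 → Mar 25, 2081: 365 days.
Mar 25, 2081 → Mar 25, 2082: 365 days.
Mar 25, 2082 → Apr 25, 2082: 31 days (March has 31).
Apr 25, 2082 → May 25, 2082: 30 days (April has 30).
May 25, 2082 → Jun 25, 2082: 31 days (May has 31).
Jun 25, 2082 → Jul 25, 2082: 30 days (June has 30).
Jul 25, 2082 → Aug 25, 2082: 31 days (July has 31).
Aug 25, 2082 → Sep 25, 2082: 31 days (August has 31).
Sep 25, 2082 → Oct 25, 2082: 30 days (September has 30).
Oct 25, 2082 → Nov 9, 2082: 15 days.
Total: 6073 days.

6073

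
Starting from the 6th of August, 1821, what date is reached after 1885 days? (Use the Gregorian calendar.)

+365 (one year) → Aug 6, 1822 (1520 left).
+365 (one year) → Aug 6, 1823 (1155 left).
+366 (one year; includes Feb 29, 1824) → Aug 6, 1824 (789 left).
+365 (one year) → Aug 6, 1825 (424 left).
+365 (one year) → Aug 6, 1826 (59 left).
Aug has 31 days: +26 → Sep 1, 1826 (33 left).
Sep has 30 days: +30 → Oct 1, 1826 (3 left).
+3 → Oct 4, 1826.

October 4, 1826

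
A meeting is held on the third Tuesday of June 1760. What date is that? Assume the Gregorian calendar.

June 17, 1760

June 1, 1760 is a Sunday.
The first Tuesday is therefore June 3 (2 days later).
The third Tuesday is 3 + 2×7 = June 17.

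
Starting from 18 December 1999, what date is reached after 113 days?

April 9, 2000

Dec has 31 days: +14 → Jan 1, 2000 (99 left).
Jan has 31 days: +31 → Feb 1, 2000 (68 left).
Feb has 29 days: +29 → Mar 1, 2000 (39 left).
Mar has 31 days: +31 → Apr 1, 2000 (8 left).
+8 → Apr 9, 2000.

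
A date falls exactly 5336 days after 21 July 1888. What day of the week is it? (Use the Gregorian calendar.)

Monday

First find the weekday of Jul 21, 1888. Doomsday rule: the anchor day for the 1800s is Friday. For year 88: 88÷12 = 7 r 4, and 4÷4 = 1, so 7+4+1 = 12.
Friday + 12 ≡ Wednesday — that's 1888's doomsday.
In July the doomsday date is Jul 11.
Jul 21 is 10 days after Jul 11; 10 mod 7 = 3, so Wednesday + 3 = Saturday.
5336 mod 7 = 2, so 5336 days after a Saturday is Saturday + 2 = Monday.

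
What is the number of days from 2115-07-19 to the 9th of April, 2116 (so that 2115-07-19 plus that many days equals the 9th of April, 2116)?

Jul 19, 2115 → Aug 19, 2115: 31 days (July has 31).
Aug 19, 2115 → Sep 19, 2115: 31 days (August has 31).
Sep 19, 2115 → Oct 19, 2115: 30 days (September has 30).
Oct 19, 2115 → Nov 19, 2115: 31 days (October has 31).
Nov 19, 2115 → Dec 19, 2115: 30 days (November has 30).
Dec 19, 2115 → Jan 19, 2116: 31 days (December has 31).
Jan 19, 2116 → Feb 19, 2116: 31 days (January has 31).
Feb 19, 2116 → Mar 19, 2116: 29 days (February has 29).
Mar 19, 2116 → Apr 9, 2116: 21 days.
Total: 265 days.

265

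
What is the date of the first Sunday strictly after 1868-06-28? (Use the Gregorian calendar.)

Jun 28, 1868 is a Sunday.
From Sunday to the next Sunday is 7 days.
Jun 28, 1868 + 7 = Jul 5, 1868.

July 5, 1868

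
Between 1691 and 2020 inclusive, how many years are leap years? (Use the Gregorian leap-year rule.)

Multiples of 4 in [1691,2020]: 83.
Of those, multiples of 100: 4 (not leap unless ÷400).
Multiples of 400: 1.
Leap years = 83 − 4 + 1 = 80.

80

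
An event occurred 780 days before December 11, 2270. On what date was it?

−365 (one year) → Dec 11, 2269 (415 left).
−365 (one year) → Dec 11, 2268 (50 left).
−11 → Nov 30, 2268 (end of Nov, 30 days; 39 left).
−30 → Oct 31, 2268 (end of Oct, 31 days; 9 left).
−9 → Oct 22, 2268.

October 22, 2268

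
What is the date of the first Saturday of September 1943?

September 4, 1943

September 1, 1943 is a Wednesday.
The first Saturday is therefore September 4 (3 days later).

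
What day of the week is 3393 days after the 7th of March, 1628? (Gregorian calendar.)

Sunday

First find the weekday of Mar 7, 1628. Doomsday rule: the anchor day for the 1600s is Tuesday. For year 28: 28÷12 = 2 r 4, and 4÷4 = 1, so 2+4+1 = 7.
Tuesday + 7 ≡ Tuesday — that's 1628's doomsday.
In March the doomsday date is Mar 14.
Mar 7 is 7 days before Mar 14; 7 mod 7 = 0, so Tuesday − 0 = Tuesday.
3393 mod 7 = 5, so 3393 days after a Tuesday is Tuesday + 5 = Sunday.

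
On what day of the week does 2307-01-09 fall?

Wednesday

Doomsday rule: the anchor day for the 2300s is Wednesday. For year 07: 7÷12 = 0 r 7, and 7÷4 = 1, so 0+7+1 = 8.
Wednesday + 8 ≡ Thursday — that's 2307's doomsday.
In January the doomsday date is Jan 3 (2307 is not a leap year).
Jan 9 is 6 days after Jan 3; 6 mod 7 = 6, so Thursday + 6 = Wednesday.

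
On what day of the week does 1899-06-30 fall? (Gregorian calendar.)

Friday

Doomsday rule: the anchor day for the 1800s is Friday. For year 99: 99÷12 = 8 r 3, and 3÷4 = 0, so 8+3+0 = 11.
Friday + 11 ≡ Tuesday — that's 1899's doomsday.
In June the doomsday date is Jun 6.
Jun 30 is 24 days after Jun 6; 24 mod 7 = 3, so Tuesday + 3 = Friday.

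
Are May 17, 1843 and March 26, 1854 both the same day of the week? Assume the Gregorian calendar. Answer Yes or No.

No

From May 17, 1843 to Mar 26, 1854 is 3966 days.
3966 mod 7 = 4, so they are different weekdays.
(May 17, 1843 is a Wednesday; Mar 26, 1854 is a Sunday.)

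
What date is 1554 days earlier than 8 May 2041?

−365 (one year) → May 8, 2040 (1189 left).
−366 (one year; includes Feb 29, 2040) → May 8, 2039 (823 left).
−365 (one year) → May 8, 2038 (458 left).
−365 (one year) → May 8, 2037 (93 left).
−8 → Apr 30, 2037 (end of Apr, 30 days; 85 left).
−30 → Mar 31, 2037 (end of Mar, 31 days; 55 left).
−31 → Feb 28, 2037 (end of Feb, 28 days; 24 left).
−24 → Feb 4, 2037.

February 4, 2037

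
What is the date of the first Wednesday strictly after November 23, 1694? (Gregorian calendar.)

November 24, 1694

Nov 23, 1694 is a Tuesday.
From Tuesday to the next Wednesday is 1 day.
Nov 23, 1694 + 1 = Nov 24, 1694.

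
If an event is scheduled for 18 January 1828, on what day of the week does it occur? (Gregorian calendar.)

Doomsday rule: the anchor day for the 1800s is Friday. For year 28: 28÷12 = 2 r 4, and 4÷4 = 1, so 2+4+1 = 7.
Friday + 7 ≡ Friday — that's 1828's doomsday.
In January the doomsday date is Jan 4 (1828 is a leap year (divisible by 4)).
Jan 18 is 14 days after Jan 4; 14 mod 7 = 0, so Friday + 0 = Friday.

Friday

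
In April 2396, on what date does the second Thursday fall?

April 11, 2396

April 1, 2396 is a Monday.
The first Thursday is therefore April 4 (3 days later).
The second Thursday is 4 + 1×7 = April 11.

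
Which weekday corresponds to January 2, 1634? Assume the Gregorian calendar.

Doomsday rule: the anchor day for the 1600s is Tuesday. For year 34: 34÷12 = 2 r 10, and 10÷4 = 2, so 2+10+2 = 14.
Tuesday + 14 ≡ Tuesday — that's 1634's doomsday.
In January the doomsday date is Jan 3 (1634 is not a leap year).
Jan 2 is 1 day before Jan 3; 1 mod 7 = 1, so Tuesday − 1 = Monday.

Monday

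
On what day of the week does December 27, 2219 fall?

Monday

January 1, 2219 is a Friday.
Jan 1, 2219 → Feb 1, 2219: 31 days (January has 31).
Feb 1, 2219 → Mar 1, 2219: 28 days (February has 28).
Mar 1, 2219 → Apr 1, 2219: 31 days (March has 31).
Apr 1, 2219 → May 1, 2219: 30 days (April has 30).
May 1, 2219 → Jun 1, 2219: 31 days (May has 31).
Jun 1, 2219 → Jul 1, 2219: 30 days (June has 30).
Jul 1, 2219 → Aug 1, 2219: 31 days (July has 31).
Aug 1, 2219 → Sep 1, 2219: 31 days (August has 31).
Sep 1, 2219 → Oct 1, 2219: 30 days (September has 30).
Oct 1, 2219 → Nov 1, 2219: 31 days (October has 31).
Nov 1, 2219 → Dec 1, 2219: 30 days (November has 30).
Dec 1, 2219 → Dec 27, 2219: 26 days.
Total: 360 days.
360 mod 7 = 3, so Friday + 3 = Monday.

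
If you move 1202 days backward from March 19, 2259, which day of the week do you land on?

Monday

First find the weekday of Mar 19, 2259. Doomsday rule: the anchor day for the 2200s is Friday. For year 59: 59÷12 = 4 r 11, and 11÷4 = 2, so 4+11+2 = 17.
Friday + 17 ≡ Monday — that's 2259's doomsday.
In March the doomsday date is Mar 14.
Mar 19 is 5 days after Mar 14; 5 mod 7 = 5, so Monday + 5 = Saturday.
1202 mod 7 = 5, so 1202 days before a Saturday is Saturday − 5 = Monday.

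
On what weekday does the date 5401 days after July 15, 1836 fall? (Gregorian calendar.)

First find the weekday of Jul 15, 1836. Doomsday rule: the anchor day for the 1800s is Friday. For year 36: 36÷12 = 3 r 0, and 0÷4 = 0, so 3+0+0 = 3.
Friday + 3 ≡ Monday — that's 1836's doomsday.
In July the doomsday date is Jul 11.
Jul 15 is 4 days after Jul 11; 4 mod 7 = 4, so Monday + 4 = Friday.
5401 mod 7 = 4, so 5401 days after a Friday is Friday + 4 = Tuesday.

Tuesday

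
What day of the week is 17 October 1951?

Doomsday rule: the anchor day for the 1900s is Wednesday. For year 51: 51÷12 = 4 r 3, and 3÷4 = 0, so 4+3+0 = 7.
Wednesday + 7 ≡ Wednesday — that's 1951's doomsday.
In October the doomsday date is Oct 10.
Oct 17 is 7 days after Oct 10; 7 mod 7 = 0, so Wednesday + 0 = Wednesday.

Wednesday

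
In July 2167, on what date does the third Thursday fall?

July 1, 2167 is a Wednesday.
The first Thursday is therefore July 2 (1 days later).
The third Thursday is 2 + 2×7 = July 16.

July 16, 2167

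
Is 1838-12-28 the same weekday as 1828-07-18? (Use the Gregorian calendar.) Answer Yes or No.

Yes

From Jul 18, 1828 to Dec 28, 1838 is 3815 days.
3815 mod 7 = 0, so they are the same weekday.
(Jul 18, 1828 is a Friday; Dec 28, 1838 is a Friday.)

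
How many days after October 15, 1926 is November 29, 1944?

Oct 15, 1926 → Oct 15, 1927: 365 days.
Oct 15, 1927 → Oct 15, 1928: 366 days (Feb 29, 1928 is in that span).
Oct 15, 1928 → Oct 15, 1929: 365 days.
Oct 15, 1929 → Oct 15, 1930: 365 days.
Oct 15, 1930 → Oct 15, 1931: 365 days.
Oct 15, 1931 → Oct 15, 1932: 366 days (Feb 29, 1932 is in that span).
Oct 15, 1932 → Oct 15, 1933: 365 days.
Oct 15, 1933 → Oct 15, 1934: 365 days.
Oct 15, 1934 → Oct 15, 1935: 365 days.
Oct 15, 1935 → Oct 15, 1936: 366 days (Feb 29, 1936 is in that span).
Oct 15, 1936 → Oct 15, 1937: 365 days.
Oct 15, 1937 → Oct 15, 1938: 365 days.
Oct 15, 1938 → Oct 15, 1939: 365 days.
Oct 15, 1939 → Oct 15, 1940: 366 days (Feb 29, 1940 is in that span).
Oct 15, 1940 → Oct 15, 1941: 365 days.
Oct 15, 1941 → Oct 15, 1942: 365 days.
Oct 15, 1942 → Oct 15, 1943: 365 days.
Oct 15, 1943 → Oct 15, 1944: 366 days (Feb 29, 1944 is in that span).
Oct 15, 1944 → Nov 15, 1944: 31 days (October has 31).
Nov 15, 1944 → Nov 29, 1944: 14 days.
Total: 6620 days.

6620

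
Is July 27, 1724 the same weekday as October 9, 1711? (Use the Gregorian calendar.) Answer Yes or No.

No

From Oct 9, 1711 to Jul 27, 1724 is 4675 days.
4675 mod 7 = 6, so they are different weekdays.
(Oct 9, 1711 is a Friday; Jul 27, 1724 is a Thursday.)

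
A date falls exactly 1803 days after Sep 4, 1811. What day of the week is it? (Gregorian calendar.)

Sunday

Sep 4, 1811 is a Wednesday.
1803 mod 7 = 4, so 1803 days after a Wednesday is Wednesday + 4 = Sunday.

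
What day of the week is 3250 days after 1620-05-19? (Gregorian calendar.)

First find the weekday of May 19, 1620. Doomsday rule: the anchor day for the 1600s is Tuesday. For year 20: 20÷12 = 1 r 8, and 8÷4 = 2, so 1+8+2 = 11.
Tuesday + 11 ≡ Saturday — that's 1620's doomsday.
In May the doomsday date is May 9.
May 19 is 10 days after May 9; 10 mod 7 = 3, so Saturday + 3 = Tuesday.
3250 mod 7 = 2, so 3250 days after a Tuesday is Tuesday + 2 = Thursday.

Thursday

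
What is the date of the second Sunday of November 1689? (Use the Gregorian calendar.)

November 1, 1689 is a Tuesday.
The first Sunday is therefore November 6 (5 days later).
The second Sunday is 6 + 1×7 = November 13.

November 13, 1689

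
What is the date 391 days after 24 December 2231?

January 18, 2233

Dec has 31 days: +8 → Jan 1, 2232 (383 left).
Jan has 31 days: +31 → Feb 1, 2232 (352 left).
Feb has 29 days: +29 → Mar 1, 2232 (323 left).
Mar has 31 days: +31 → Apr 1, 2232 (292 left).
Apr has 30 days: +30 → May 1, 2232 (262 left).
May has 31 days: +31 → Jun 1, 2232 (231 left).
Jun has 30 days: +30 → Jul 1, 2232 (201 left).
Jul has 31 days: +31 → Aug 1, 2232 (170 left).
Aug has 31 days: +31 → Sep 1, 2232 (139 left).
Sep has 30 days: +30 → Oct 1, 2232 (109 left).
Oct has 31 days: +31 → Nov 1, 2232 (78 left).
Nov has 30 days: +30 → Dec 1, 2232 (48 left).
Dec has 31 days: +31 → Jan 1, 2233 (17 left).
+17 → Jan 18, 2233.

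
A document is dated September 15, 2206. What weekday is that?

Doomsday rule: the anchor day for the 2200s is Friday. For year 06: 6÷12 = 0 r 6, and 6÷4 = 1, so 0+6+1 = 7.
Friday + 7 ≡ Friday — that's 2206's doomsday.
In September the doomsday date is Sep 5.
Sep 15 is 10 days after Sep 5; 10 mod 7 = 3, so Friday + 3 = Monday.

Monday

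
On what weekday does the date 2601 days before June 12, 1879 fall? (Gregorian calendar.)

First find the weekday of Jun 12, 1879. Doomsday rule: the anchor day for the 1800s is Friday. For year 79: 79÷12 = 6 r 7, and 7÷4 = 1, so 6+7+1 = 14.
Friday + 14 ≡ Friday — that's 1879's doomsday.
In June the doomsday date is Jun 6.
Jun 12 is 6 days after Jun 6; 6 mod 7 = 6, so Friday + 6 = Thursday.
2601 mod 7 = 4, so 2601 days before a Thursday is Thursday − 4 = Sunday.

Sunday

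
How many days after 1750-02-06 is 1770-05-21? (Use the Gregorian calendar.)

7409

Feb 6, 1750 → Feb 6, 1751: 365 days.
Feb 6, 1751 → Feb 6, 1752: 365 days.
Feb 6, 1752 → Feb 6, 1753: 366 days (Feb 29, 1752 is in that span).
Feb 6, 1753 → Feb 6, 1754: 365 days.
Feb 6, 1754 → Feb 6, 1755: 365 days.
Feb 6, 1755 → Feb 6, 1756: 365 days.
Feb 6, 1756 → Feb 6, 1757: 366 days (Feb 29, 1756 is in that span).
Feb 6, 1757 → Feb 6, 1758: 365 days.
Feb 6, 1758 → Feb 6, 1759: 365 days.
Feb 6, 1759 → Feb 6, 1760: 365 days.
Feb 6, 1760 → Feb 6, 1761: 366 days (Feb 29, 1760 is in that span).
Feb 6, 1761 → Feb 6, 1762: 365 days.
Feb 6, 1762 → Feb 6, 1763: 365 days.
Feb 6, 1763 → Feb 6, 1764: 365 days.
Feb 6, 1764 → Feb 6, 1765: 366 days (Feb 29, 1764 is in that span).
Feb 6, 1765 → Feb 6, 1766: 365 days.
Feb 6, 1766 → Feb 6, 1767: 365 days.
Feb 6, 1767 → Feb 6, 1768: 365 days.
Feb 6, 1768 → Feb 6, 1769: 366 days (Feb 29, 1768 is in that span).
Feb 6, 1769 → Feb 6, 1770: 365 days.
Feb 6, 1770 → Mar 6, 1770: 28 days (February has 28).
Mar 6, 1770 → Apr 6, 1770: 31 days (March has 31).
Apr 6, 1770 → May 6, 1770: 30 days (April has 30).
May 6, 1770 → May 21, 1770: 15 days.
Total: 7409 days.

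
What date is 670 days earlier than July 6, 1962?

−365 (one year) → Jul 6, 1961 (305 left).
−6 → Jun 30, 1961 (end of Jun, 30 days; 299 left).
−30 → May 31, 1961 (end of May, 31 days; 269 left).
−31 → Apr 30, 1961 (end of Apr, 30 days; 238 left).
−30 → Mar 31, 1961 (end of Mar, 31 days; 208 left).
−31 → Feb 28, 1961 (end of Feb, 28 days; 177 left).
−28 → Jan 31, 1961 (end of Jan, 31 days; 149 left).
−31 → Dec 31, 1960 (end of Dec, 31 days; 118 left).
−31 → Nov 30, 1960 (end of Nov, 30 days; 87 left).
−30 → Oct 31, 1960 (end of Oct, 31 days; 57 left).
−31 → Sep 30, 1960 (end of Sep, 30 days; 26 left).
−26 → Sep 4, 1960.

September 4, 1960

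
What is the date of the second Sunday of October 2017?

October 8, 2017

October 1, 2017 is a Sunday.
The first Sunday is therefore October 1 (same day).
The second Sunday is 1 + 1×7 = October 8.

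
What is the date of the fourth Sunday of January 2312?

January 1, 2312 is a Monday.
The first Sunday is therefore January 7 (6 days later).
The fourth Sunday is 7 + 3×7 = January 28.

January 28, 2312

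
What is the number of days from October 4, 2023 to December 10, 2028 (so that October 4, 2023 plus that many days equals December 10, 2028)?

Oct 4, 2023 → Oct 4, 2024: 366 days (Feb 29, 2024 is in that span).
Oct 4, 2024 → Oct 4, 2025: 365 days.
Oct 4, 2025 → Oct 4, 2026: 365 days.
Oct 4, 2026 → Oct 4, 2027: 365 days.
Oct 4, 2027 → Oct 4, 2028: 366 days (Feb 29, 2028 is in that span).
Oct 4, 2028 → Nov 4, 2028: 31 days (October has 31).
Nov 4, 2028 → Dec 4, 2028: 30 days (November has 30).
Dec 4, 2028 → Dec 10, 2028: 6 days.
Total: 1894 days.

1894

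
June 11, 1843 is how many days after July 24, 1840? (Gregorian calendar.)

Jul 24, 1840 → Jul 24, 1841: 365 days.
Jul 24, 1841 → Jul 24, 1842: 365 days.
Jul 24, 1842 → Aug 24, 1842: 31 days (July has 31).
Aug 24, 1842 → Sep 24, 1842: 31 days (August has 31).
Sep 24, 1842 → Oct 24, 1842: 30 days (September has 30).
Oct 24, 1842 → Nov 24, 1842: 31 days (October has 31).
Nov 24, 1842 → Dec 24, 1842: 30 days (November has 30).
Dec 24, 1842 → Jan 24, 1843: 31 days (December has 31).
Jan 24, 1843 → Feb 24, 1843: 31 days (January has 31).
Feb 24, 1843 → Mar 24, 1843: 28 days (February has 28).
Mar 24, 1843 → Apr 24, 1843: 31 days (March has 31).
Apr 24, 1843 → May 24, 1843: 30 days (April has 30).
May 24, 1843 → Jun 11, 1843: 18 days.
Total: 1052 days.

1052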